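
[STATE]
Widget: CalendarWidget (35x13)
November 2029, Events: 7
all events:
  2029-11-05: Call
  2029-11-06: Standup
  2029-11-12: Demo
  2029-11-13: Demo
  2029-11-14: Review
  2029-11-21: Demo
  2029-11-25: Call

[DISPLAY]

           November 2029           
Mo Tu We Th Fr Sa Su               
          1  2  3  4               
 5*  6*  7  8  9 10 11             
12* 13* 14* 15 16 17 18            
19 20 21* 22 23 24 25*             
26 27 28 29 30                     
                                   
                                   
                                   
                                   
                                   
                                   


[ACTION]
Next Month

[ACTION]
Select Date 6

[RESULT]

           December 2029           
Mo Tu We Th Fr Sa Su               
                1  2               
 3  4  5 [ 6]  7  8  9             
10 11 12 13 14 15 16               
17 18 19 20 21 22 23               
24 25 26 27 28 29 30               
31                                 
                                   
                                   
                                   
                                   
                                   


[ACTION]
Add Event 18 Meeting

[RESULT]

           December 2029           
Mo Tu We Th Fr Sa Su               
                1  2               
 3  4  5 [ 6]  7  8  9             
10 11 12 13 14 15 16               
17 18* 19 20 21 22 23              
24 25 26 27 28 29 30               
31                                 
                                   
                                   
                                   
                                   
                                   


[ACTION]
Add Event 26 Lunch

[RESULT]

           December 2029           
Mo Tu We Th Fr Sa Su               
                1  2               
 3  4  5 [ 6]  7  8  9             
10 11 12 13 14 15 16               
17 18* 19 20 21 22 23              
24 25 26* 27 28 29 30              
31                                 
                                   
                                   
                                   
                                   
                                   


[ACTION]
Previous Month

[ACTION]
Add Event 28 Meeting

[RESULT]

           November 2029           
Mo Tu We Th Fr Sa Su               
          1  2  3  4               
 5*  6*  7  8  9 10 11             
12* 13* 14* 15 16 17 18            
19 20 21* 22 23 24 25*             
26 27 28* 29 30                    
                                   
                                   
                                   
                                   
                                   
                                   


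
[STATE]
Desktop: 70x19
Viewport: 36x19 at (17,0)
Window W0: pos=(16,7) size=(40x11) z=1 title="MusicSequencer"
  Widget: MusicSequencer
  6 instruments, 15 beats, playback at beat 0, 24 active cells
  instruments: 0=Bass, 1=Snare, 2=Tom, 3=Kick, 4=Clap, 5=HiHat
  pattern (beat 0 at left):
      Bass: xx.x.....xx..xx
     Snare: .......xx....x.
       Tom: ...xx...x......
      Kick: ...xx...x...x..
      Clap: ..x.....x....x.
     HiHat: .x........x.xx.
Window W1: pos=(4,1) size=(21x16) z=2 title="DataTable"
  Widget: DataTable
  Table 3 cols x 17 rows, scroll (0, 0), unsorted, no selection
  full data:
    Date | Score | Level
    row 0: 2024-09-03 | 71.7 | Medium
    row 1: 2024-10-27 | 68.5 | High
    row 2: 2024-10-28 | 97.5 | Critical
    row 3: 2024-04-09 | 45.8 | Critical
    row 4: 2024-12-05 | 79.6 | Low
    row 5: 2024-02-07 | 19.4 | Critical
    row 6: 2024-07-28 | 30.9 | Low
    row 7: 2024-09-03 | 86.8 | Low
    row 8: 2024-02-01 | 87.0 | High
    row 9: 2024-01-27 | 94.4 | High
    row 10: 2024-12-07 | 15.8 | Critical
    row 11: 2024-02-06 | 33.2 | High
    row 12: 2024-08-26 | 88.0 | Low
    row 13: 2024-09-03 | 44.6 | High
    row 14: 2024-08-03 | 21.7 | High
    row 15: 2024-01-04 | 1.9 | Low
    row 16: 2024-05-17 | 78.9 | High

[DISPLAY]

                                    
━━━━━━━┓                            
       ┃                            
───────┨                            
core│Le┃                            
────┼──┃                            
1.7 │Me┃                            
8.5 │Hi┃━━━━━━━━━━━━━━━━━━━━━━━━━━━━
7.5 │Cr┃quencer                     
5.8 │Cr┃────────────────────────────
9.6 │Lo┃2345678901234               
9.4 │Cr┃·█·····██··██               
0.9 │Lo┃·····██····█·               
6.8 │Lo┃·██···█······               
7.0 │Hi┃·██···█···█··               
4.4 │Hi┃█·····█····█·               
━━━━━━━┛········█·██·               
━━━━━━━━━━━━━━━━━━━━━━━━━━━━━━━━━━━━
                                    


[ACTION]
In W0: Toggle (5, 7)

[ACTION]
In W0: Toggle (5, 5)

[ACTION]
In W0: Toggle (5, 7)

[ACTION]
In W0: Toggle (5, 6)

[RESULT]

                                    
━━━━━━━┓                            
       ┃                            
───────┨                            
core│Le┃                            
────┼──┃                            
1.7 │Me┃                            
8.5 │Hi┃━━━━━━━━━━━━━━━━━━━━━━━━━━━━
7.5 │Cr┃quencer                     
5.8 │Cr┃────────────────────────────
9.6 │Lo┃2345678901234               
9.4 │Cr┃·█·····██··██               
0.9 │Lo┃·····██····█·               
6.8 │Lo┃·██···█······               
7.0 │Hi┃·██···█···█··               
4.4 │Hi┃█·····█····█·               
━━━━━━━┛···██···█·██·               
━━━━━━━━━━━━━━━━━━━━━━━━━━━━━━━━━━━━
                                    


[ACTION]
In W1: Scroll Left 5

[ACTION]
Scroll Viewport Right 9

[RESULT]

                                    
                                    
                                    
                                    
                                    
                                    
                                    
━━━━━━━━━━━━━━━━━━━━━━━━━━━━━┓      
uencer                       ┃      
─────────────────────────────┨      
345678901234                 ┃      
█·····██··██                 ┃      
····██····█·                 ┃      
██···█······                 ┃      
██···█···█··                 ┃      
·····█····█·                 ┃      
··██···█·██·                 ┃      
━━━━━━━━━━━━━━━━━━━━━━━━━━━━━┛      
                                    


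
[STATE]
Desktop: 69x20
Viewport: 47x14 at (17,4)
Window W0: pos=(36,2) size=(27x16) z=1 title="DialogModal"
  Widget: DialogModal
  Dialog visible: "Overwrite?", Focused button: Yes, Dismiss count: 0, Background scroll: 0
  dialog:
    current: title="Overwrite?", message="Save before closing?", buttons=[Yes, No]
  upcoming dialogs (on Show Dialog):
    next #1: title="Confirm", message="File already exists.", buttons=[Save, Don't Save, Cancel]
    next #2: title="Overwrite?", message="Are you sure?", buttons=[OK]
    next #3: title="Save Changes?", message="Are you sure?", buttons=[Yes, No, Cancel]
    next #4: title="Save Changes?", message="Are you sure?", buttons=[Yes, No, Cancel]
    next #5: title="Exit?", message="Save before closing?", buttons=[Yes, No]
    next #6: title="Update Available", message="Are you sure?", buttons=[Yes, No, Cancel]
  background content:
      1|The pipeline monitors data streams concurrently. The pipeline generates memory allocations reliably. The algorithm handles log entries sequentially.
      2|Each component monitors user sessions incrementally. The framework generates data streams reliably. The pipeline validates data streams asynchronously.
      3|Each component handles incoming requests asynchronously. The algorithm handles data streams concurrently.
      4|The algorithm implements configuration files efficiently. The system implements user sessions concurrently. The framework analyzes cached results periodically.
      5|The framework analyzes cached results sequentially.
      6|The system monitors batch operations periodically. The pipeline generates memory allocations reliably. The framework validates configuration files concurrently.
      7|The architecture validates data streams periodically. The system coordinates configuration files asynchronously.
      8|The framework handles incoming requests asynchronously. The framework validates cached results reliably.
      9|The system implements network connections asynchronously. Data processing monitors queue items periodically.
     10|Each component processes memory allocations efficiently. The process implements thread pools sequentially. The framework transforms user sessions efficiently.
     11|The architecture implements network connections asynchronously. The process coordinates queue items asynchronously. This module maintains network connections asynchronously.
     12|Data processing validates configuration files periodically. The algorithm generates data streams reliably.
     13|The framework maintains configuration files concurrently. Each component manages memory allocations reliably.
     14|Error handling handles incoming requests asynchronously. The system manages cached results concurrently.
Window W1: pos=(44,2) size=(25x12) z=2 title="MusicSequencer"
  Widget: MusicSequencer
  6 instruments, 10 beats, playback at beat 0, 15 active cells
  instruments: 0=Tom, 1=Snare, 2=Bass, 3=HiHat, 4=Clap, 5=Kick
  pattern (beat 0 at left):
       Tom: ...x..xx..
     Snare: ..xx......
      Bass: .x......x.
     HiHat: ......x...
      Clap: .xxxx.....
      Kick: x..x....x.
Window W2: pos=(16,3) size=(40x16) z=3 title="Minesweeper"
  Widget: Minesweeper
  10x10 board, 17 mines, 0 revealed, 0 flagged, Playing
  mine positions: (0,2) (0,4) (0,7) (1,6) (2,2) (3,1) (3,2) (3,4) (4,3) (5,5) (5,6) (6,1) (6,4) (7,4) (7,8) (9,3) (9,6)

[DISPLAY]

 Minesweeper                          ┃────────
──────────────────────────────────────┨56789   
■■■■■■■■■■                            ┃·██··   
■■■■■■■■■■                            ┃·····   
■■■■■■■■■■                            ┃···█·   
■■■■■■■■■■                            ┃·█···   
■■■■■■■■■■                            ┃·····   
■■■■■■■■■■                            ┃···█·   
■■■■■■■■■■                            ┃        
■■■■■■■■■■                            ┃━━━━━━━━
■■■■■■■■■■                            ┃esses ┃ 
■■■■■■■■■■                            ┃plemen┃ 
                                      ┃idates┃ 
                                      ┃━━━━━━┛ 


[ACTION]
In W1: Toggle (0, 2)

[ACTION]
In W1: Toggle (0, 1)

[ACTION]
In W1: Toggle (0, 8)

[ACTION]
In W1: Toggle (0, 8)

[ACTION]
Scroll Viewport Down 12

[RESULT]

■■■■■■■■■■                            ┃·██··   
■■■■■■■■■■                            ┃·····   
■■■■■■■■■■                            ┃···█·   
■■■■■■■■■■                            ┃·█···   
■■■■■■■■■■                            ┃·····   
■■■■■■■■■■                            ┃···█·   
■■■■■■■■■■                            ┃        
■■■■■■■■■■                            ┃━━━━━━━━
■■■■■■■■■■                            ┃esses ┃ 
■■■■■■■■■■                            ┃plemen┃ 
                                      ┃idates┃ 
                                      ┃━━━━━━┛ 
━━━━━━━━━━━━━━━━━━━━━━━━━━━━━━━━━━━━━━┛        
                                               


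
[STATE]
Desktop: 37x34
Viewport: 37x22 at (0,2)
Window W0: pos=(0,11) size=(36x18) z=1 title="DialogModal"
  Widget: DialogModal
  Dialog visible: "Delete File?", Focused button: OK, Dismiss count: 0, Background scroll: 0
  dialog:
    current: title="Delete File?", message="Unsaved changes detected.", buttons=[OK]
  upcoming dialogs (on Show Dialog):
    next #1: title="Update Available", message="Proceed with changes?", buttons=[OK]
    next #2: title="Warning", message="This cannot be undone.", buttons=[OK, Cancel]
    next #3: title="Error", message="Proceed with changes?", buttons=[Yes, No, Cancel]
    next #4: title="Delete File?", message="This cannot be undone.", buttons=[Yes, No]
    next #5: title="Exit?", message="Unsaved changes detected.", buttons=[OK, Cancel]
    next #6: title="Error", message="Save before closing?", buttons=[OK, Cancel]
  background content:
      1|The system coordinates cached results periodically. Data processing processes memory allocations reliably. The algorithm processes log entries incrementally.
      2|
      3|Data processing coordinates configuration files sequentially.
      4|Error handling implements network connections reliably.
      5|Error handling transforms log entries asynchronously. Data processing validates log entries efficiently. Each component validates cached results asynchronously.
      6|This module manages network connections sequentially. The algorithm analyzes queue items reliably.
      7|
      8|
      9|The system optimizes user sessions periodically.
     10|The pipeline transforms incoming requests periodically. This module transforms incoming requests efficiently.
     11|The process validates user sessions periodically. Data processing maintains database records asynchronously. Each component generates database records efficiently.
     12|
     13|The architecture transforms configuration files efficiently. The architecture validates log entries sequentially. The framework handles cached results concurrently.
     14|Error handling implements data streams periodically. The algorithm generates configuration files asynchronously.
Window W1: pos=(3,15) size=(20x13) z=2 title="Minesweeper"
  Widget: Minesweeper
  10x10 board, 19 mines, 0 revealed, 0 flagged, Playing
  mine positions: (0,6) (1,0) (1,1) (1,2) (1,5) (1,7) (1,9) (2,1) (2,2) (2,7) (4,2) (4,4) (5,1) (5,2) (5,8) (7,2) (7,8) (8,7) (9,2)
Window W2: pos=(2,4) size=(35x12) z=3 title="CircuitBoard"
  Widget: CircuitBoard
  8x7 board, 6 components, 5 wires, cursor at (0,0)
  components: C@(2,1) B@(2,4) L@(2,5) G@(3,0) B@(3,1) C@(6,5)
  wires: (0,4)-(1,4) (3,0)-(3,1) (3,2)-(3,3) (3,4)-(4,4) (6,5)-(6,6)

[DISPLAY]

                                     
                                     
  ┏━━━━━━━━━━━━━━━━━━━━━━━━━━━━━━━━━┓
  ┃ CircuitBoard                    ┃
  ┠─────────────────────────────────┨
  ┃   0 1 2 3 4 5 6 7               ┃
  ┃0  [.]              ·            ┃
  ┃                    │            ┃
  ┃1                   ·            ┃
┏━┃                                 ┃
┃ ┃2       C           B   L        ┃
┠─┃                                 ┃
┃T┃3   G ─ B   · ─ ·   ·            ┃
┃ ┗━━━━━━━━━━━━━━━━━━━━━━━━━━━━━━━━━┛
┃Da┃ Minesweeper      ┃nates config┃ 
┃Er┠──────────────────┨nts network ┃ 
┃Er┃■■■■■■■■■■        ┃────────┐ntr┃ 
┃Th┃■■■■■■■■■■        ┃?       │nec┃ 
┃  ┃■■■■■■■■■■        ┃tected. │   ┃ 
┃  ┃■■■■■■■■■■        ┃        │   ┃ 
┃Th┃■■■■■■■■■■        ┃────────┘ons┃ 
┃Th┃■■■■■■■■■■        ┃s incoming r┃ 


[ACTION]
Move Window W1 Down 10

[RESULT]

                                     
                                     
  ┏━━━━━━━━━━━━━━━━━━━━━━━━━━━━━━━━━┓
  ┃ CircuitBoard                    ┃
  ┠─────────────────────────────────┨
  ┃   0 1 2 3 4 5 6 7               ┃
  ┃0  [.]              ·            ┃
  ┃                    │            ┃
  ┃1                   ·            ┃
┏━┃                                 ┃
┃ ┃2       C           B   L        ┃
┠─┃                                 ┃
┃T┃3   G ─ B   · ─ ·   ·            ┃
┃ ┗━━━━━━━━━━━━━━━━━━━━━━━━━━━━━━━━━┛
┃Data processing coordinates config┃ 
┃Error handling implements network ┃ 
┃Er┌───────────────────────────┐ntr┃ 
┃Th│        Delete File?       │nec┃ 
┃  │ Unsaved changes detected. │   ┃ 
┃  ┏━━━━━━━━━━━━━━━━━━┓        │   ┃ 
┃Th┃ Minesweeper      ┃────────┘ons┃ 
┃Th┠──────────────────┨s incoming r┃ 


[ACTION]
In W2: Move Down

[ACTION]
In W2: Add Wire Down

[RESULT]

                                     
                                     
  ┏━━━━━━━━━━━━━━━━━━━━━━━━━━━━━━━━━┓
  ┃ CircuitBoard                    ┃
  ┠─────────────────────────────────┨
  ┃   0 1 2 3 4 5 6 7               ┃
  ┃0                   ·            ┃
  ┃                    │            ┃
  ┃1  [.]              ·            ┃
┏━┃    │                            ┃
┃ ┃2   ·   C           B   L        ┃
┠─┃                                 ┃
┃T┃3   G ─ B   · ─ ·   ·            ┃
┃ ┗━━━━━━━━━━━━━━━━━━━━━━━━━━━━━━━━━┛
┃Data processing coordinates config┃ 
┃Error handling implements network ┃ 
┃Er┌───────────────────────────┐ntr┃ 
┃Th│        Delete File?       │nec┃ 
┃  │ Unsaved changes detected. │   ┃ 
┃  ┏━━━━━━━━━━━━━━━━━━┓        │   ┃ 
┃Th┃ Minesweeper      ┃────────┘ons┃ 
┃Th┠──────────────────┨s incoming r┃ 


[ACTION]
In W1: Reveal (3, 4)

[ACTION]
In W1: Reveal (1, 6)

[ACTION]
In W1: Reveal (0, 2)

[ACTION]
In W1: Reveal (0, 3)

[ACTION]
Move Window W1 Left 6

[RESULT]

                                     
                                     
  ┏━━━━━━━━━━━━━━━━━━━━━━━━━━━━━━━━━┓
  ┃ CircuitBoard                    ┃
  ┠─────────────────────────────────┨
  ┃   0 1 2 3 4 5 6 7               ┃
  ┃0                   ·            ┃
  ┃                    │            ┃
  ┃1  [.]              ·            ┃
┏━┃    │                            ┃
┃ ┃2   ·   C           B   L        ┃
┠─┃                                 ┃
┃T┃3   G ─ B   · ─ ·   ·            ┃
┃ ┗━━━━━━━━━━━━━━━━━━━━━━━━━━━━━━━━━┛
┃Data processing coordinates config┃ 
┃Error handling implements network ┃ 
┃Er┌───────────────────────────┐ntr┃ 
┃Th│        Delete File?       │nec┃ 
┃  │ Unsaved changes detected. │   ┃ 
┏━━━━━━━━━━━━━━━━━━┓           │   ┃ 
┃ Minesweeper      ┃───────────┘ons┃ 
┠──────────────────┨orms incoming r┃ 


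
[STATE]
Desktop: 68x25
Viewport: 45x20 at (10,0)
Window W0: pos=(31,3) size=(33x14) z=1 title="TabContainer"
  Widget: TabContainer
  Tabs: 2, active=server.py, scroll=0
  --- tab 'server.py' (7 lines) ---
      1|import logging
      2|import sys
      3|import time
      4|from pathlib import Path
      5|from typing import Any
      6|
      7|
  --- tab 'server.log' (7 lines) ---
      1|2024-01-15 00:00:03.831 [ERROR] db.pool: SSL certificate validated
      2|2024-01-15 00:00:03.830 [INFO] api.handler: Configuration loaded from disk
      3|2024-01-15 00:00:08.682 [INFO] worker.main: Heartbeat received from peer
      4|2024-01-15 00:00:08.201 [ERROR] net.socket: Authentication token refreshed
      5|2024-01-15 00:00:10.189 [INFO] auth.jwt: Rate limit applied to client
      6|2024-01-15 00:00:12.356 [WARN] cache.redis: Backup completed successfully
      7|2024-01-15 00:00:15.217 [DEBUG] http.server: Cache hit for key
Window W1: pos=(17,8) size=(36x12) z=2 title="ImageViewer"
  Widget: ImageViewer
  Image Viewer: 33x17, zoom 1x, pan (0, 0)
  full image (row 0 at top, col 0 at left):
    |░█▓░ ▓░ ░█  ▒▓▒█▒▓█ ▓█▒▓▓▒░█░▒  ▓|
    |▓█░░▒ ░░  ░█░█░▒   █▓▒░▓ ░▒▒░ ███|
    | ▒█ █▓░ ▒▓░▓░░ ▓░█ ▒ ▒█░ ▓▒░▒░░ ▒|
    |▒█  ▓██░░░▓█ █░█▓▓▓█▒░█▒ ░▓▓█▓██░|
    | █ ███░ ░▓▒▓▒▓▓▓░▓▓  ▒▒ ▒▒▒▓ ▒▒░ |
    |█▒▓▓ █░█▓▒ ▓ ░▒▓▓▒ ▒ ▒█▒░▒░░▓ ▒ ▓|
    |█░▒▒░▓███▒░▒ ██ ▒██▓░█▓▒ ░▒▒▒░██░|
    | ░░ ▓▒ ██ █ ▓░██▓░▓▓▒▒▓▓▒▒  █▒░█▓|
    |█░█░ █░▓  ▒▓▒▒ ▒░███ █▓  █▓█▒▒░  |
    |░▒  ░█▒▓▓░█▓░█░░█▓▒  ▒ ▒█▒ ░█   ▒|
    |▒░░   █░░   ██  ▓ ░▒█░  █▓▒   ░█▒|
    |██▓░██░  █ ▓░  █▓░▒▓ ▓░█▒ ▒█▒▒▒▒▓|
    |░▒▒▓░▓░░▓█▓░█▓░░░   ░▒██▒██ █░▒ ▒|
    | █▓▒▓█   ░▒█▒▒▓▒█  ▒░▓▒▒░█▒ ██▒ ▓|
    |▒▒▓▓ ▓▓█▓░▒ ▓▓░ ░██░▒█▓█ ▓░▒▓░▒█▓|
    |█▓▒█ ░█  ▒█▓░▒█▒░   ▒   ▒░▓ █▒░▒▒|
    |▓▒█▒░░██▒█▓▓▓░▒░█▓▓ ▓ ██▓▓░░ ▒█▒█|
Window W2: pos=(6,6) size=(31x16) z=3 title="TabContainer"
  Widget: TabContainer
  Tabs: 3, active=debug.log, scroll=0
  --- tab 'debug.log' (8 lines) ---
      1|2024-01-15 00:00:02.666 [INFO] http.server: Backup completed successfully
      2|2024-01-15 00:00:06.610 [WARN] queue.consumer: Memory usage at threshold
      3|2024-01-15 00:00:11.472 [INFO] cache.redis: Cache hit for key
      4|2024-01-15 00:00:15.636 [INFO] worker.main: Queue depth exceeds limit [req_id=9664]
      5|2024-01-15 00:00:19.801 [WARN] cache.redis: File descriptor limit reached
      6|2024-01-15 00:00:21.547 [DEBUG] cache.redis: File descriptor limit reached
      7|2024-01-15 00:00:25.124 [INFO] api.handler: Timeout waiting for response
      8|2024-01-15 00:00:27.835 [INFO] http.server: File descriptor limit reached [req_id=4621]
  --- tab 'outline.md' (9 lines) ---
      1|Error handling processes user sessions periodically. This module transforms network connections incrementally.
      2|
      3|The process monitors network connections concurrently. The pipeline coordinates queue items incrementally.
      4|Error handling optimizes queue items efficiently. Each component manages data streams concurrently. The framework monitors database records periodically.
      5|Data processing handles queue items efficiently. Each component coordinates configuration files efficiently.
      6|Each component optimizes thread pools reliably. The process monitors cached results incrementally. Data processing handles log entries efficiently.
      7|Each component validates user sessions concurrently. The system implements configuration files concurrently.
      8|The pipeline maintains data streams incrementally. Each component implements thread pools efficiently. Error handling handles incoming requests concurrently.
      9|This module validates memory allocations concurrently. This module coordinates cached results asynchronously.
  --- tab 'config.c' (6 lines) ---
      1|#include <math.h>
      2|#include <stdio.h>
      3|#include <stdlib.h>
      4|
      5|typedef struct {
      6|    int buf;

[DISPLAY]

                                             
                                             
                                             
                     ┏━━━━━━━━━━━━━━━━━━━━━━━
                     ┃ TabContainer          
                     ┠───────────────────────
━━━━━━━━━━━━━━━━━━━━━━━━━━┓er.py]│ server.log
bContainer                ┃──────────────────
──────────────────────────┨━━━━━━━━━━━━━━━┓  
bug.log]│ outline.md │ con┃               ┃  
──────────────────────────┃───────────────┨  
4-01-15 00:00:02.666 [INFO┃ ▓█▒▓▓▒░█░▒  ▓ ┃at
4-01-15 00:00:06.610 [WARN┃█▓▒░▓ ░▒▒░ ███ ┃y 
4-01-15 00:00:11.472 [INFO┃▒ ▒█░ ▓▒░▒░░ ▒ ┃  
4-01-15 00:00:15.636 [INFO┃█▒░█▒ ░▓▓█▓██░ ┃  
4-01-15 00:00:19.801 [WARN┃  ▒▒ ▒▒▒▓ ▒▒░  ┃  
4-01-15 00:00:21.547 [DEBU┃▒ ▒█▒░▒░░▓ ▒ ▓ ┃━━
4-01-15 00:00:25.124 [INFO┃▓░█▓▒ ░▒▒▒░██░ ┃  
4-01-15 00:00:27.835 [INFO┃▓▒▒▓▓▒▒  █▒░█▓ ┃  
                          ┃━━━━━━━━━━━━━━━┛  


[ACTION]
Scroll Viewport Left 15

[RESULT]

                                             
                                             
                                             
                               ┏━━━━━━━━━━━━━
                               ┃ TabContainer
                               ┠─────────────
      ┏━━━━━━━━━━━━━━━━━━━━━━━━━━━━━┓er.py]│ 
      ┃ TabContainer                ┃────────
      ┠─────────────────────────────┨━━━━━━━━
      ┃[debug.log]│ outline.md │ con┃        
      ┃─────────────────────────────┃────────
      ┃2024-01-15 00:00:02.666 [INFO┃ ▓█▒▓▓▒░
      ┃2024-01-15 00:00:06.610 [WARN┃█▓▒░▓ ░▒
      ┃2024-01-15 00:00:11.472 [INFO┃▒ ▒█░ ▓▒
      ┃2024-01-15 00:00:15.636 [INFO┃█▒░█▒ ░▓
      ┃2024-01-15 00:00:19.801 [WARN┃  ▒▒ ▒▒▒
      ┃2024-01-15 00:00:21.547 [DEBU┃▒ ▒█▒░▒░
      ┃2024-01-15 00:00:25.124 [INFO┃▓░█▓▒ ░▒
      ┃2024-01-15 00:00:27.835 [INFO┃▓▒▒▓▓▒▒ 
      ┃                             ┃━━━━━━━━


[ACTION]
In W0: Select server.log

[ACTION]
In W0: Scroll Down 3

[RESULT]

                                             
                                             
                                             
                               ┏━━━━━━━━━━━━━
                               ┃ TabContainer
                               ┠─────────────
      ┏━━━━━━━━━━━━━━━━━━━━━━━━━━━━━┓er.py │[
      ┃ TabContainer                ┃────────
      ┠─────────────────────────────┨━━━━━━━━
      ┃[debug.log]│ outline.md │ con┃        
      ┃─────────────────────────────┃────────
      ┃2024-01-15 00:00:02.666 [INFO┃ ▓█▒▓▓▒░
      ┃2024-01-15 00:00:06.610 [WARN┃█▓▒░▓ ░▒
      ┃2024-01-15 00:00:11.472 [INFO┃▒ ▒█░ ▓▒
      ┃2024-01-15 00:00:15.636 [INFO┃█▒░█▒ ░▓
      ┃2024-01-15 00:00:19.801 [WARN┃  ▒▒ ▒▒▒
      ┃2024-01-15 00:00:21.547 [DEBU┃▒ ▒█▒░▒░
      ┃2024-01-15 00:00:25.124 [INFO┃▓░█▓▒ ░▒
      ┃2024-01-15 00:00:27.835 [INFO┃▓▒▒▓▓▒▒ 
      ┃                             ┃━━━━━━━━


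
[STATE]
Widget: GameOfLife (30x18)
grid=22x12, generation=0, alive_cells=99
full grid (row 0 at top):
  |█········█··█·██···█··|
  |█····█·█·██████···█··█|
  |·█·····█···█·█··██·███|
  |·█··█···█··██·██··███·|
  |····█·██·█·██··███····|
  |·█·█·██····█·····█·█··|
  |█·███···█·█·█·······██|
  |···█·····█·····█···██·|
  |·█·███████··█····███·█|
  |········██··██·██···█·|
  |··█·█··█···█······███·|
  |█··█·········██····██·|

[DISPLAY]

Gen: 0                        
█········█··█·██···█··        
█····█·█·██████···█··█        
·█·····█···█·█··██·███        
·█··█···█··██·██··███·        
····█·██·█·██··███····        
·█·█·██····█·····█·█··        
█·███···█·█·█·······██        
···█·····█·····█···██·        
·█·███████··█····███·█        
········██··██·██···█·        
··█·█··█···█······███·        
█··█·········██····██·        
                              
                              
                              
                              
                              


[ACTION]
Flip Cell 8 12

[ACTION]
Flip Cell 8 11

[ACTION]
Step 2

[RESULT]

Gen: 2                        
········██·····███····        
██····█··██·······█···        
██·······█·····██·█·██        
·████····█···██··█··██        
··███········█████████        
·█·██·█·······█·███·██        
███··█████·█·····███··        
·█·█···█···██····██···        
·███████··█·██·███····        
··█··████··████·█·█·██        
··██·············█·███        
···················█··        
                              
                              
                              
                              
                              


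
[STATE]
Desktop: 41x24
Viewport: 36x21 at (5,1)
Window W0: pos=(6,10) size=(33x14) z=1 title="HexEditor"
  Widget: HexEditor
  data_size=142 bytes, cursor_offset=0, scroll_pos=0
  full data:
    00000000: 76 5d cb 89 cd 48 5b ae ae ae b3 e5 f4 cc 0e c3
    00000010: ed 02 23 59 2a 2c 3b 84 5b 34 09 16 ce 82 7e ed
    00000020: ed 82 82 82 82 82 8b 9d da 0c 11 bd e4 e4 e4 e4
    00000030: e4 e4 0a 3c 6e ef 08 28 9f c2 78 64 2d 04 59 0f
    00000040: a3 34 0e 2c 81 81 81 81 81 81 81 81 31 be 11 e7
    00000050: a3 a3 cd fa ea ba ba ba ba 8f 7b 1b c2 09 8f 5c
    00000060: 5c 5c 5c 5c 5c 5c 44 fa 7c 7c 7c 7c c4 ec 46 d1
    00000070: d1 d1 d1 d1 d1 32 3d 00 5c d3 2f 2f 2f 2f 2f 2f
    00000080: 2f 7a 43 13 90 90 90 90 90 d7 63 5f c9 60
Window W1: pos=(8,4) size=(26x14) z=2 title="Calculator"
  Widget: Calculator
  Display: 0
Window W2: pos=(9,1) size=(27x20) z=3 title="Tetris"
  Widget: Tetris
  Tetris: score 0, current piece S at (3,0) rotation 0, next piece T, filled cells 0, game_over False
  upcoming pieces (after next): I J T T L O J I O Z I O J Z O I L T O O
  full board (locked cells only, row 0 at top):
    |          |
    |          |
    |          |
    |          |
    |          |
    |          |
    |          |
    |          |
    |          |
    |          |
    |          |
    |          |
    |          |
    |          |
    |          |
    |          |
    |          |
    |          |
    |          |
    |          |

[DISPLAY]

    ┏━━━━━━━━━━━━━━━━━━━━━━━━━┓     
    ┃ Tetris                  ┃     
    ┠─────────────────────────┨     
   ┏┃          │Next:         ┃     
   ┃┃          │ ▒            ┃     
   ┠┃          │▒▒▒           ┃     
   ┃┃          │              ┃     
   ┃┃          │              ┃     
   ┃┃          │              ┃     
 ┏━┃┃          │Score:        ┃━━┓  
 ┃ ┃┃          │0             ┃  ┃  
 ┠─┃┃          │              ┃──┨  
 ┃0┃┃          │              ┃b ┃  
 ┃0┃┃          │              ┃b ┃  
 ┃0┃┃          │              ┃b ┃  
 ┃0┃┃          │              ┃8 ┃  
 ┃0┗┃          │              ┃1 ┃  
 ┃00┃          │              ┃a ┃  
 ┃00┃          │              ┃4 ┃  
 ┃00┗━━━━━━━━━━━━━━━━━━━━━━━━━┛d ┃  
 ┃00000080  2f 7a 43 13 90 90 90 ┃  


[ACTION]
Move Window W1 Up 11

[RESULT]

   ┃┏━━━━━━━━━━━━━━━━━━━━━━━━━┓     
   ┠┃ Tetris                  ┃     
   ┃┠─────────────────────────┨     
   ┃┃          │Next:         ┃     
   ┃┃          │ ▒            ┃     
   ┃┃          │▒▒▒           ┃     
   ┃┃          │              ┃     
   ┃┃          │              ┃     
   ┃┃          │              ┃     
 ┏━┃┃          │Score:        ┃━━┓  
 ┃ ┃┃          │0             ┃  ┃  
 ┠─┃┃          │              ┃──┨  
 ┃0┗┃          │              ┃b ┃  
 ┃00┃          │              ┃b ┃  
 ┃00┃          │              ┃b ┃  
 ┃00┃          │              ┃8 ┃  
 ┃00┃          │              ┃1 ┃  
 ┃00┃          │              ┃a ┃  
 ┃00┃          │              ┃4 ┃  
 ┃00┗━━━━━━━━━━━━━━━━━━━━━━━━━┛d ┃  
 ┃00000080  2f 7a 43 13 90 90 90 ┃  


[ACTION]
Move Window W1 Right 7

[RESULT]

    ┏━━━━━━━━━━━━━━━━━━━━━━━━━┓    ┃
    ┃ Tetris                  ┃────┨
    ┠─────────────────────────┨   0┃
    ┃          │Next:         ┃    ┃
    ┃          │ ▒            ┃    ┃
    ┃          │▒▒▒           ┃    ┃
    ┃          │              ┃    ┃
    ┃          │              ┃    ┃
    ┃          │              ┃    ┃
 ┏━━┃          │Score:        ┃    ┃
 ┃ H┃          │0             ┃    ┃
 ┠──┃          │              ┃    ┃
 ┃00┃          │              ┃━━━━┛
 ┃00┃          │              ┃b ┃  
 ┃00┃          │              ┃b ┃  
 ┃00┃          │              ┃8 ┃  
 ┃00┃          │              ┃1 ┃  
 ┃00┃          │              ┃a ┃  
 ┃00┃          │              ┃4 ┃  
 ┃00┗━━━━━━━━━━━━━━━━━━━━━━━━━┛d ┃  
 ┃00000080  2f 7a 43 13 90 90 90 ┃  


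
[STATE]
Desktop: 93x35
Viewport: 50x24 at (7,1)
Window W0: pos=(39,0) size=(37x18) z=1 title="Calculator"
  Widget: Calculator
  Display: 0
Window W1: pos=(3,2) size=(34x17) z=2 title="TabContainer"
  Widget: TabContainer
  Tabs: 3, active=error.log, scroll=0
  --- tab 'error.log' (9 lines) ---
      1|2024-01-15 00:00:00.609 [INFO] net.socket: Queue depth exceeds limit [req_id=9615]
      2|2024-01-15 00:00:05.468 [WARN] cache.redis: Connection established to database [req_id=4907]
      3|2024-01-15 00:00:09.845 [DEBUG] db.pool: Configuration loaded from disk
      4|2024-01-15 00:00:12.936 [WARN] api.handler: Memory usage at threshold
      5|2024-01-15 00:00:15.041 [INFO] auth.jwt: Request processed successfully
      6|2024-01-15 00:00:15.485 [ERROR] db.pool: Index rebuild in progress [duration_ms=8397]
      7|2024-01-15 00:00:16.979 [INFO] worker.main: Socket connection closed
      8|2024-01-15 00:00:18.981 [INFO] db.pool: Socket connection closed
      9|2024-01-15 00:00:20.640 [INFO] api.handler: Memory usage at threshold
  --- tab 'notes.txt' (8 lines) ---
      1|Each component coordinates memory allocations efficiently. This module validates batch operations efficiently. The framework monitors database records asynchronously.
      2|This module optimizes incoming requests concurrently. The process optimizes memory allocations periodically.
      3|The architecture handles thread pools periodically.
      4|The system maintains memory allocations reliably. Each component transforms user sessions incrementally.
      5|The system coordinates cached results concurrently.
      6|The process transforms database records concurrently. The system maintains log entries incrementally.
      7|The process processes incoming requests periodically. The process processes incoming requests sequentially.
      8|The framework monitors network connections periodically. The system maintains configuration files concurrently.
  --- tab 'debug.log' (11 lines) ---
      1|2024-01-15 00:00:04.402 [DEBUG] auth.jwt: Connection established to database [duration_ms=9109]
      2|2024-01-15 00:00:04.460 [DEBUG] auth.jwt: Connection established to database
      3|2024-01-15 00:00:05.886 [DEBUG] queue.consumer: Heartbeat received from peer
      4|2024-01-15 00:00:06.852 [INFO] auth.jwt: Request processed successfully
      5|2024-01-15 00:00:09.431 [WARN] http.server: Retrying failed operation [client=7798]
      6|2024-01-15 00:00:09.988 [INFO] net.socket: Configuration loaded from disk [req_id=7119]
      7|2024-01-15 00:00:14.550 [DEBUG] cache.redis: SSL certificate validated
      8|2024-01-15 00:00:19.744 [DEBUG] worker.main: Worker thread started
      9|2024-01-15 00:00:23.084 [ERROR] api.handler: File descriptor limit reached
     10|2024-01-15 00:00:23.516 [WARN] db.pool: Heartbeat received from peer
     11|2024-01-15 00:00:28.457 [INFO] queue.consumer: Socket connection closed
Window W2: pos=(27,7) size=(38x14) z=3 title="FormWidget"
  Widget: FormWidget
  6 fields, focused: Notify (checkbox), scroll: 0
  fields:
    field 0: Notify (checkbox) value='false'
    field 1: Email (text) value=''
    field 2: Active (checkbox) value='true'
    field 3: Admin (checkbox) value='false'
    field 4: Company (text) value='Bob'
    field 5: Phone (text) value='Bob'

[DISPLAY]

                                ┃ Calculator      
━━━━━━━━━━━━━━━━━━━━━━━━━━━━━┓  ┠─────────────────
bContainer                   ┃  ┃                 
─────────────────────────────┨  ┃┌───┬───┬───┬───┐
ror.log]│ notes.txt │ debug.l┃  ┃│ 7 │ 8 │ 9 │ ÷ │
─────────────────────────────┃  ┃├───┼───┼───┼───┤
4-01-15 00:00:00.609┏━━━━━━━━━━━━━━━━━━━━━━━━━━━━━
4-01-15 00:00:05.468┃ FormWidget                  
4-01-15 00:00:09.845┠─────────────────────────────
4-01-15 00:00:12.936┃> Notify:     [ ]            
4-01-15 00:00:15.041┃  Email:      [              
4-01-15 00:00:15.485┃  Active:     [x]            
4-01-15 00:00:16.979┃  Admin:      [ ]            
4-01-15 00:00:18.981┃  Company:    [Bob           
4-01-15 00:00:20.640┃  Phone:      [Bob           
                    ┃                             
                    ┃                             
━━━━━━━━━━━━━━━━━━━━┃                             
                    ┃                             
                    ┗━━━━━━━━━━━━━━━━━━━━━━━━━━━━━
                                                  
                                                  
                                                  
                                                  


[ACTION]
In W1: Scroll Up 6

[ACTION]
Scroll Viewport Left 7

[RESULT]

                                       ┃ Calculato
   ┏━━━━━━━━━━━━━━━━━━━━━━━━━━━━━━━━┓  ┠──────────
   ┃ TabContainer                   ┃  ┃          
   ┠────────────────────────────────┨  ┃┌───┬───┬─
   ┃[error.log]│ notes.txt │ debug.l┃  ┃│ 7 │ 8 │ 
   ┃────────────────────────────────┃  ┃├───┼───┼─
   ┃2024-01-15 00:00:00.609┏━━━━━━━━━━━━━━━━━━━━━━
   ┃2024-01-15 00:00:05.468┃ FormWidget           
   ┃2024-01-15 00:00:09.845┠──────────────────────
   ┃2024-01-15 00:00:12.936┃> Notify:     [ ]     
   ┃2024-01-15 00:00:15.041┃  Email:      [       
   ┃2024-01-15 00:00:15.485┃  Active:     [x]     
   ┃2024-01-15 00:00:16.979┃  Admin:      [ ]     
   ┃2024-01-15 00:00:18.981┃  Company:    [Bob    
   ┃2024-01-15 00:00:20.640┃  Phone:      [Bob    
   ┃                       ┃                      
   ┃                       ┃                      
   ┗━━━━━━━━━━━━━━━━━━━━━━━┃                      
                           ┃                      
                           ┗━━━━━━━━━━━━━━━━━━━━━━
                                                  
                                                  
                                                  
                                                  


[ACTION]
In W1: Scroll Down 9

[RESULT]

                                       ┃ Calculato
   ┏━━━━━━━━━━━━━━━━━━━━━━━━━━━━━━━━┓  ┠──────────
   ┃ TabContainer                   ┃  ┃          
   ┠────────────────────────────────┨  ┃┌───┬───┬─
   ┃[error.log]│ notes.txt │ debug.l┃  ┃│ 7 │ 8 │ 
   ┃────────────────────────────────┃  ┃├───┼───┼─
   ┃2024-01-15 00:00:20.640┏━━━━━━━━━━━━━━━━━━━━━━
   ┃                       ┃ FormWidget           
   ┃                       ┠──────────────────────
   ┃                       ┃> Notify:     [ ]     
   ┃                       ┃  Email:      [       
   ┃                       ┃  Active:     [x]     
   ┃                       ┃  Admin:      [ ]     
   ┃                       ┃  Company:    [Bob    
   ┃                       ┃  Phone:      [Bob    
   ┃                       ┃                      
   ┃                       ┃                      
   ┗━━━━━━━━━━━━━━━━━━━━━━━┃                      
                           ┃                      
                           ┗━━━━━━━━━━━━━━━━━━━━━━
                                                  
                                                  
                                                  
                                                  
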